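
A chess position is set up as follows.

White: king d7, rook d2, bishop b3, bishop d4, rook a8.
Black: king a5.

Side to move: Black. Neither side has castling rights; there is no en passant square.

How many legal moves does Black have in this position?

2

Black to move; king on a5.
In check: yes, from the white rook on a8.
Legal moves: Kb5, Kb4.
Count: 2.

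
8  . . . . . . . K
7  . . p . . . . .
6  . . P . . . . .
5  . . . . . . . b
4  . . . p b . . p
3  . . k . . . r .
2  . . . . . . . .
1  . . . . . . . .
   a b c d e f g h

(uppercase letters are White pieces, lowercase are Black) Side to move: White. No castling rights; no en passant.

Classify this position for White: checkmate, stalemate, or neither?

stalemate

White to move; white king on h8.
In check: no.
King squares — g7: attacked by Rg3; h7: attacked by Be4; g8: attacked by Rg3.
Legal moves for White: none.
Not in check and no legal moves → stalemate.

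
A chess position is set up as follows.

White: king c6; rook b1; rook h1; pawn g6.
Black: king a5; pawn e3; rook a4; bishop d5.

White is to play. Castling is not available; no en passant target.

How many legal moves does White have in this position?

5

White to move; king on c6.
In check: yes, from the black bishop on d5.
Legal moves: Kd7, Kc7, Kd6, Kxd5, Kc5.
Count: 5.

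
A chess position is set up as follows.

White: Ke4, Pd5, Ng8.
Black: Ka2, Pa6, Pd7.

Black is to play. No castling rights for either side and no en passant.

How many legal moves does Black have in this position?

7

Black to move; king on a2.
In check: no.
Legal moves: Kb3, Ka3, Kb2, Kb1, Ka1, d6, a5.
Count: 7.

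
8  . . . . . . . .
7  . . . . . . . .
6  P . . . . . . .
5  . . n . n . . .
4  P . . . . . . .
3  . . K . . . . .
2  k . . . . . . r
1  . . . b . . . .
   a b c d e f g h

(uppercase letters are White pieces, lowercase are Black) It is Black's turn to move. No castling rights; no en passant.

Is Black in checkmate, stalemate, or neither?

neither

Black to move; black king on a2.
In check: no.
Legal moves for Black include: Nf7, Ned7, Ng6, Nc6, Ng4, Nc4, Nf3, Ned3, Ncd7, Nb7, Ne6, Nxa6, Ne4+, Nxa4+, Ncd3, Nb3, Rh8, Rh7, ... (list truncated; more exist).
Black has legal moves and is not in check → neither.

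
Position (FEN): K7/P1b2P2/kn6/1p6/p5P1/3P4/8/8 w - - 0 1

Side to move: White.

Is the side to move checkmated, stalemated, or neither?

White to move; white king on a8.
In check: yes, from the black knight on b6.
King squares — a7: own pawn; b7: attacked by Ka6; b8: attacked by Bc7.
Legal moves for White: none.
In check with no legal moves → checkmate.

checkmate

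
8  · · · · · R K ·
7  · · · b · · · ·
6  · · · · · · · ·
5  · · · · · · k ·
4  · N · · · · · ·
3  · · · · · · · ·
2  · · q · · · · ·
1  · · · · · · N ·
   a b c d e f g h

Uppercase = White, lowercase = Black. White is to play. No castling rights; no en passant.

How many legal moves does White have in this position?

White to move; king on g8.
In check: no.
Legal moves: Kh8, Kg7, Kf7, Re8, Rd8, Rc8, Rb8, Ra8, Rf7, Rf6, Rf5+, Rf4, Rf3, Rf2, Rf1, Nc6, Na6, Nd5, Nd3, Nxc2, Na2, Nh3+, Nf3+, Ne2.
Count: 24.

24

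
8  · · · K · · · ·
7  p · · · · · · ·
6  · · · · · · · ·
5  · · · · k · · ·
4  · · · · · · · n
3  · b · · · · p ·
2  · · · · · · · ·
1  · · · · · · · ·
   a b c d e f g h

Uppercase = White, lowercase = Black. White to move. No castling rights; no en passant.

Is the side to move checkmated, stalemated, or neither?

neither

White to move; white king on d8.
In check: no.
Legal moves for White: Ke8, Kc8, Ke7, Kd7, Kc7.
White has 5 legal moves and is not in check → neither.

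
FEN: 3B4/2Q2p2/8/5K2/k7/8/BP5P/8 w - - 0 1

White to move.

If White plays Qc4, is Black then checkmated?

After Qc4: black king on a4; in check: yes, from the white queen on c4.
King squares — a3: attacked by Pb2; b3: attacked by Ba2; b4: attacked by Qc4; a5: attacked by Bd8; b5: attacked by Qc4.
Black has no legal moves → checkmate.

yes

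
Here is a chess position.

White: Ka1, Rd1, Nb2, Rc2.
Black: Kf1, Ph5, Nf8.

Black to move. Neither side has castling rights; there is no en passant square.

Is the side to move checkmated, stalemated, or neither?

checkmate

Black to move; black king on f1.
In check: yes, from the white rook on d1.
King squares — e1: attacked by Rd1; g1: attacked by Rd1; e2: attacked by Rc2; f2: attacked by Rc2; g2: attacked by Rc2.
Legal moves for Black: none.
In check with no legal moves → checkmate.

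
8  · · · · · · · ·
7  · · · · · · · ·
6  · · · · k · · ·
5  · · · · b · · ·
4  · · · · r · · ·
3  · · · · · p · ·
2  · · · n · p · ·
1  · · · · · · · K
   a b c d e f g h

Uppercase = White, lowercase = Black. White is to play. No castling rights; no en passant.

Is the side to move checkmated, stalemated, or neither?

White to move; white king on h1.
In check: no.
King squares — g1: attacked by Pf2; g2: attacked by Pf3; h2: attacked by Be5.
Legal moves for White: none.
Not in check and no legal moves → stalemate.

stalemate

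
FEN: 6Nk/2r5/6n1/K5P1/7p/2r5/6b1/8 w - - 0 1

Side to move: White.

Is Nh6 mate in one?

After Nh6: black king on h8; in check: no.
Black is not in check, so this cannot be checkmate.

no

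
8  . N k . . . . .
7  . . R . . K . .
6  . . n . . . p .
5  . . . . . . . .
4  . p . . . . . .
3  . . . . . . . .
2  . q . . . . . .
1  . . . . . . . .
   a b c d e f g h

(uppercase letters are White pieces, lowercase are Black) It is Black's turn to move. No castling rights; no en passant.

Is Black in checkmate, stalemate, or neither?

neither

Black to move; black king on c8.
In check: yes, from the white rook on c7.
Legal moves for Black: Kd8, Kxb8, Kxc7.
Black is in check but has 3 legal moves → neither.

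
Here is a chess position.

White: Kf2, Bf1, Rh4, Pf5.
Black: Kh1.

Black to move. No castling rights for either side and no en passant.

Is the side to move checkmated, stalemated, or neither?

checkmate

Black to move; black king on h1.
In check: yes, from the white rook on h4.
King squares — g1: attacked by Kf2; g2: attacked by Bf1; h2: attacked by Rh4.
Legal moves for Black: none.
In check with no legal moves → checkmate.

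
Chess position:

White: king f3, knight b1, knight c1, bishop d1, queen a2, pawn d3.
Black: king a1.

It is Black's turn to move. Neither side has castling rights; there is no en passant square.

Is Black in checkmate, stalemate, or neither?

checkmate

Black to move; black king on a1.
In check: yes, from the white queen on a2.
King squares — b1: attacked by Qa2; a2: attacked by Nc1; b2: attacked by Qa2.
Legal moves for Black: none.
In check with no legal moves → checkmate.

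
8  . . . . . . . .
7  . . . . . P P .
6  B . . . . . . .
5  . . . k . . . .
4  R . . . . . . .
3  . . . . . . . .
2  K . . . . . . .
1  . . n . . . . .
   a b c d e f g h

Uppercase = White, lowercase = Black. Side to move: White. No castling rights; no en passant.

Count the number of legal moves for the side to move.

4

White to move; king on a2.
In check: yes, from the black knight on c1.
Legal moves: Ka3, Kb2, Kb1, Ka1.
Count: 4.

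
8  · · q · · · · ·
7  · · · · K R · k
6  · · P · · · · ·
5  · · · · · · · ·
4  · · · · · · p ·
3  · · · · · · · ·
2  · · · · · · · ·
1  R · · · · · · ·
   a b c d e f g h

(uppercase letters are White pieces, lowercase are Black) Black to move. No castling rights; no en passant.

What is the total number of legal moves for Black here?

Black to move; king on h7.
In check: yes, from the white rook on f7.
Legal moves: Kh8, Kg8, Kh6, Kg6.
Count: 4.

4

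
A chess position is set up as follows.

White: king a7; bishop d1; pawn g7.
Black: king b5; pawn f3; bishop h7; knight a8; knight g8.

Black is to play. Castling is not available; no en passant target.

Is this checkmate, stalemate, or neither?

neither

Black to move; black king on b5.
In check: no.
Legal moves for Black: Ne7, Nh6, Nf6, Nc7, Nb6, Bg6, Bf5, Be4, Bd3, Bc2, Bb1, Kc6, Kc5, Ka5, Kc4, Kb4, f2.
Black has 17 legal moves and is not in check → neither.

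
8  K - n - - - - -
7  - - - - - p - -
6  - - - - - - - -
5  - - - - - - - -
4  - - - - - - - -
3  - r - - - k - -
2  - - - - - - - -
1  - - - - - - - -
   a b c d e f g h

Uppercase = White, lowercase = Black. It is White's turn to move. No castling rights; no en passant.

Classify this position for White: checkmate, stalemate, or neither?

White to move; white king on a8.
In check: no.
King squares — a7: attacked by Nc8; b7: attacked by Rb3; b8: attacked by Rb3.
Legal moves for White: none.
Not in check and no legal moves → stalemate.

stalemate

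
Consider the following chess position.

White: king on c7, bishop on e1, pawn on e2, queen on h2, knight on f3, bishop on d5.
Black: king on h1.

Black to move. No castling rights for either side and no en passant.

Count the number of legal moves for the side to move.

Black to move; king on h1.
In check: yes, from the white queen on h2.
Legal moves: none.
Count: 0.

0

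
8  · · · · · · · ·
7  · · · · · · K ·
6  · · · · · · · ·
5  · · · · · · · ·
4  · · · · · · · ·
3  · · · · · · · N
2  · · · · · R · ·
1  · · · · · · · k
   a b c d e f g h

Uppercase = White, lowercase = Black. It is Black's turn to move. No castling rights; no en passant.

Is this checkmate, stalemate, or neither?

Black to move; black king on h1.
In check: no.
King squares — g1: attacked by Nh3; g2: attacked by Rf2; h2: attacked by Rf2.
Legal moves for Black: none.
Not in check and no legal moves → stalemate.

stalemate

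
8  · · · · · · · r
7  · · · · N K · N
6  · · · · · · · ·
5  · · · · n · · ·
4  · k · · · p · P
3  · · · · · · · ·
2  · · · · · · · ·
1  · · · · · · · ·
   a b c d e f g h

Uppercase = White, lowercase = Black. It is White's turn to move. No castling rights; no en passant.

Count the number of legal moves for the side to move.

3

White to move; king on f7.
In check: yes, from the black knight on e5.
Legal moves: Kg7, Kf6, Ke6.
Count: 3.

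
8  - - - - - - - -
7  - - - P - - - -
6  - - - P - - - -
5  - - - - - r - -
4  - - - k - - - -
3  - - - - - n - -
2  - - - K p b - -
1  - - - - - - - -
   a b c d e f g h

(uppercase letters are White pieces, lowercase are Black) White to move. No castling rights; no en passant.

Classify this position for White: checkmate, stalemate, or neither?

neither

White to move; white king on d2.
In check: yes, from the black knight on f3.
King squares — c1: available; d1: attacked by Pe2; e1: attacked by Bf2; c2: available; e2: available; c3: attacked by Kd4; d3: attacked by Kd4; e3: attacked by Bf2.
Legal moves for White: Kxe2, Kc2, Kc1.
White is in check but has 3 legal moves → neither.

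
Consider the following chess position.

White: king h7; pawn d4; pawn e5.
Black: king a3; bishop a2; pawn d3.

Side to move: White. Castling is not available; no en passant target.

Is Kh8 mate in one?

After Kh8: black king on a3; in check: no.
Black is not in check, so this cannot be checkmate.

no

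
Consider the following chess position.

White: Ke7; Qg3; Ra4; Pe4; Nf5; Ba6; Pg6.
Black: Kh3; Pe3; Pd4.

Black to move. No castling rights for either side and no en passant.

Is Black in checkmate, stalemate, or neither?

Black to move; black king on h3.
In check: yes, from the white queen on g3.
King squares — g2: attacked by Qg3; h2: attacked by Qg3; g3: attacked by Nf5; g4: attacked by Qg3; h4: attacked by Qg3.
Legal moves for Black: none.
In check with no legal moves → checkmate.

checkmate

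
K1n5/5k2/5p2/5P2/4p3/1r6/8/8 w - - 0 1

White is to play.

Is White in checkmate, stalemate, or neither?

stalemate

White to move; white king on a8.
In check: no.
King squares — a7: attacked by Nc8; b7: attacked by Rb3; b8: attacked by Rb3.
Legal moves for White: none.
Not in check and no legal moves → stalemate.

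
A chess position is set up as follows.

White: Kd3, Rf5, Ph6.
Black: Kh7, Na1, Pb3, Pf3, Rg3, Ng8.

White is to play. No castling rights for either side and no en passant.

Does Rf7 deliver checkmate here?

After Rf7: black king on h7; in check: yes, from the white rook on f7.
Black has 4 legal replies: Kh8, Kxh6, Kg6, Rg7.
In check but a legal move exists → not checkmate.

no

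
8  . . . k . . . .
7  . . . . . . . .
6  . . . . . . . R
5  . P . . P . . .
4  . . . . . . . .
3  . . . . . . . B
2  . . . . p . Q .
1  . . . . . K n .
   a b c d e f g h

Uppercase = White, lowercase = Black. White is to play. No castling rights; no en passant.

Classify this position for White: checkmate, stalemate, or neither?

White to move; white king on f1.
In check: yes, from the black pawn on e2.
Legal moves for White: Kf2, Kxg1, Ke1, Qxe2.
White is in check but has 4 legal moves → neither.

neither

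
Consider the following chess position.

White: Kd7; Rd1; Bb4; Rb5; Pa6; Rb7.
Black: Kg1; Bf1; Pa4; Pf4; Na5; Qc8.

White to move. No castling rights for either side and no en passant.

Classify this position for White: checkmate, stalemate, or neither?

White to move; white king on d7.
In check: yes, from the black queen on c8.
King squares — c6: attacked by Na5; d6: available; e6: attacked by Qc8; c7: attacked by Qc8; e7: available; c8: available; d8: attacked by Qc8; e8: attacked by Qc8.
Legal moves for White: Kxc8, Ke7, Kd6.
White is in check but has 3 legal moves → neither.

neither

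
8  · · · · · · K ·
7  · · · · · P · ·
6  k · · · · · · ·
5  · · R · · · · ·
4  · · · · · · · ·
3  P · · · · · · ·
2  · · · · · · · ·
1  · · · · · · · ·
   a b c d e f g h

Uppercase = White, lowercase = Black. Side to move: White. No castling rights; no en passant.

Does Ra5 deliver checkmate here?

After Ra5: black king on a6; in check: yes, from the white rook on a5.
Black has 3 legal replies: Kb7, Kb6, Kxa5.
In check but a legal move exists → not checkmate.

no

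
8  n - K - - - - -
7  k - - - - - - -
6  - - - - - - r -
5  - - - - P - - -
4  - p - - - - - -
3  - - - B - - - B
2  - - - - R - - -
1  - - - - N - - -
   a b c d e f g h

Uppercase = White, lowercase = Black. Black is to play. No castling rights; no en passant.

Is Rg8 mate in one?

After Rg8: white king on c8; in check: yes, from the black rook on g8.
White has 1 legal reply: Kd7.
In check but a legal move exists → not checkmate.

no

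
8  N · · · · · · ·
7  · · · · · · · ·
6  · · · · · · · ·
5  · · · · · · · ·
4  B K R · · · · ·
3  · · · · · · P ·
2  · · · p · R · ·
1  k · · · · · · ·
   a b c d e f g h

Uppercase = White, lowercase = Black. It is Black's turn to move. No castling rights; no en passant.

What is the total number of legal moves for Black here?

7

Black to move; king on a1.
In check: no.
Legal moves: Kb2, Ka2, Kb1, d1=Q, d1=R, d1=B, d1=N.
Count: 7.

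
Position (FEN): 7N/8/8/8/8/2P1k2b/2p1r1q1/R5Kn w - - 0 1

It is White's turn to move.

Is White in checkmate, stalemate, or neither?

checkmate

White to move; white king on g1.
In check: yes, from the black queen on g2.
King squares — f1: attacked by Qg2; h1: attacked by Qg2; f2: attacked by Nh1; g2: attacked by Re2; h2: attacked by Qg2.
Legal moves for White: none.
In check with no legal moves → checkmate.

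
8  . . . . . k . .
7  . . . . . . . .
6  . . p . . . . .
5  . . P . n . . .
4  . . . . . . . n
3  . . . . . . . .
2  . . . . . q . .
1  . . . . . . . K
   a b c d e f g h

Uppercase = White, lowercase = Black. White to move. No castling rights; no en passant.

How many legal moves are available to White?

0

White to move; king on h1.
In check: no.
Legal moves: none.
Count: 0.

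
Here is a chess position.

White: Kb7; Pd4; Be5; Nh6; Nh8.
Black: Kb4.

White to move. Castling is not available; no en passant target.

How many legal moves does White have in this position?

23

White to move; king on b7.
In check: no.
Legal moves: N8f7, Ng6, Kc8, Kb8, Ka8, Kc7, Ka7, Kc6, Kb6, Ka6, Ng8, N6f7, Nf5, Ng4, Bb8, Bg7, Bc7, Bf6, Bd6+, Bf4, Bg3, Bh2, d5.
Count: 23.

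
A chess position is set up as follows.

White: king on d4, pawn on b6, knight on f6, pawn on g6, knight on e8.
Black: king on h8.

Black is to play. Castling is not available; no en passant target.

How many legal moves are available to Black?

Black to move; king on h8.
In check: no.
Legal moves: none.
Count: 0.

0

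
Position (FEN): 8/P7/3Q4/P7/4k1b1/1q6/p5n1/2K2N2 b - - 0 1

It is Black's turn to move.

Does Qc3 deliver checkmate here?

yes

After Qc3: white king on c1; in check: yes, from the black queen on c3.
King squares — b1: attacked by Pa2; d1: attacked by Bg4; b2: attacked by Qc3; c2: attacked by Qc3; d2: attacked by Qc3.
White has no legal moves → checkmate.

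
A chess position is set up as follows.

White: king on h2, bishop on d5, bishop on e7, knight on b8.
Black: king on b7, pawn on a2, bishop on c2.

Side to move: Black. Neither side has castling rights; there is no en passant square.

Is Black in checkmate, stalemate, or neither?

neither

Black to move; black king on b7.
In check: yes, from the white bishop on d5.
Legal moves for Black: Kc8, Kxb8, Kc7, Ka7, Kb6.
Black is in check but has 5 legal moves → neither.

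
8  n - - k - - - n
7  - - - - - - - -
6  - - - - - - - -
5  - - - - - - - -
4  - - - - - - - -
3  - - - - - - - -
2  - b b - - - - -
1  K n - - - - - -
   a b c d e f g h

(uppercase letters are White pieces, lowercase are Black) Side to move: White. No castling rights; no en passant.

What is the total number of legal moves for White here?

White to move; king on a1.
In check: yes, from the black bishop on b2.
Legal moves: Kxb2, Ka2.
Count: 2.

2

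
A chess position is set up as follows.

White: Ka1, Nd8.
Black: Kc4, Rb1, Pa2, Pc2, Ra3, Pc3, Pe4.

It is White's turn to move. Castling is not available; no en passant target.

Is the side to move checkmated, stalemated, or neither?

checkmate

White to move; white king on a1.
In check: yes, from the black rook on b1.
King squares — b1: attacked by Pa2; a2: attacked by Ra3; b2: attacked by Rb1.
Legal moves for White: none.
In check with no legal moves → checkmate.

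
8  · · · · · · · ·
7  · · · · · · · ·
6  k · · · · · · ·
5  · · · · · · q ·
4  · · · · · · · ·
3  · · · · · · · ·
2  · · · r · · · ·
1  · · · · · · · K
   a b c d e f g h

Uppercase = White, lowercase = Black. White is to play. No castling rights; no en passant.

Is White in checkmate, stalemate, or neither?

White to move; white king on h1.
In check: no.
King squares — g1: attacked by Qg5; g2: attacked by Rd2; h2: attacked by Rd2.
Legal moves for White: none.
Not in check and no legal moves → stalemate.

stalemate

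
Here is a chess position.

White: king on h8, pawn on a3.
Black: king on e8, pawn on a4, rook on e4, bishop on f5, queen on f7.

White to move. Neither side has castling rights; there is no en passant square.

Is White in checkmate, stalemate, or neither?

White to move; white king on h8.
In check: no.
King squares — g7: attacked by Qf7; h7: attacked by Bf5; g8: attacked by Qf7.
Legal moves for White: none.
Not in check and no legal moves → stalemate.

stalemate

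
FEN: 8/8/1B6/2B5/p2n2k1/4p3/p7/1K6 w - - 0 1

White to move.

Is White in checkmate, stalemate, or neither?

White to move; white king on b1.
In check: yes, from the black pawn on a2.
Legal moves for White: Kb2, Kxa2, Kc1, Ka1.
White is in check but has 4 legal moves → neither.

neither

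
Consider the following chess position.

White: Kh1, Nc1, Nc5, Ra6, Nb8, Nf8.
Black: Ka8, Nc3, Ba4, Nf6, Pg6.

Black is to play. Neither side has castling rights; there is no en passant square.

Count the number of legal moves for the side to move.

1

Black to move; king on a8.
In check: yes, from the white rook on a6.
Legal moves: Kxb8.
Count: 1.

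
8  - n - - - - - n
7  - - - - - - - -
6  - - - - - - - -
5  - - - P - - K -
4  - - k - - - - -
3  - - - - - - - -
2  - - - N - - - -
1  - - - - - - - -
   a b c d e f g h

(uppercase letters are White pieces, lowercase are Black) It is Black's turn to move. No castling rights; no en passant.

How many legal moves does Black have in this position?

Black to move; king on c4.
In check: yes, from the white knight on d2.
Legal moves: Kxd5, Kc5, Kb5, Kd4, Kb4, Kd3, Kc3.
Count: 7.

7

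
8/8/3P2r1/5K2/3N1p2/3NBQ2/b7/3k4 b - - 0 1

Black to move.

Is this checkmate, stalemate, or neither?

checkmate

Black to move; black king on d1.
In check: yes, from the white queen on f3.
King squares — c1: attacked by Nd3; e1: attacked by Nd3; c2: attacked by Nd4; d2: attacked by Be3; e2: attacked by Qf3.
Legal moves for Black: none.
In check with no legal moves → checkmate.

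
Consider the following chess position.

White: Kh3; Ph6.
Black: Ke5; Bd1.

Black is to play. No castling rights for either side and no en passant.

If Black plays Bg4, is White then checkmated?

no

After Bg4: white king on h3; in check: yes, from the black bishop on g4.
White has 5 legal replies: Kh4, Kxg4, Kg3, Kh2, Kg2.
In check but a legal move exists → not checkmate.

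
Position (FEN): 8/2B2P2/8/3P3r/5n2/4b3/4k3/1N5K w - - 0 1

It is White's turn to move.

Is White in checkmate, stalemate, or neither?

White to move; white king on h1.
In check: yes, from the black rook on h5.
King squares — g1: attacked by Be3; g2: attacked by Nf4; h2: attacked by Rh5.
Legal moves for White: none.
In check with no legal moves → checkmate.

checkmate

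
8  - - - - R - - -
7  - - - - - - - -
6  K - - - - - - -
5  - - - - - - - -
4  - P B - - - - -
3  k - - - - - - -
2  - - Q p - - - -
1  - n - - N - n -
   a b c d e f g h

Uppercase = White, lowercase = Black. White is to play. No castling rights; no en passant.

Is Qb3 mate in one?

After Qb3: black king on a3; in check: yes, from the white queen on b3.
King squares — a2: attacked by Qb3; b2: attacked by Qb3; b3: attacked by Bc4; a4: attacked by Qb3; b4: attacked by Qb3.
Black has no legal moves → checkmate.

yes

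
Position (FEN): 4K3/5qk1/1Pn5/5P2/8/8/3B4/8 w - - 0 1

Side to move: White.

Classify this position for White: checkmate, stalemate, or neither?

checkmate

White to move; white king on e8.
In check: yes, from the black queen on f7.
King squares — d7: attacked by Qf7; e7: attacked by Nc6; f7: attacked by Kg7; d8: attacked by Nc6; f8: attacked by Qf7.
Legal moves for White: none.
In check with no legal moves → checkmate.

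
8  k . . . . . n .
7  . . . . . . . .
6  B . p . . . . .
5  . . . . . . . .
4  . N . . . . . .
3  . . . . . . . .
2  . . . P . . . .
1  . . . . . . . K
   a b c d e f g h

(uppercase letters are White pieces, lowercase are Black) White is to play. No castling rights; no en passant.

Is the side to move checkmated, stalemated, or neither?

neither

White to move; white king on h1.
In check: no.
Legal moves for White: Bc8, Bb7+, Bb5, Bc4, Bd3, Be2, Bf1, Nxc6, Nd5, Nd3, Nc2, Na2, Kh2, Kg2, Kg1, d3, d4.
White has 17 legal moves and is not in check → neither.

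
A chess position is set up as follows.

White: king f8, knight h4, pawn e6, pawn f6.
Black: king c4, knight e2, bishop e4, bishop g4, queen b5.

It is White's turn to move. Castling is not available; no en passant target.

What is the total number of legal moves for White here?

White to move; king on f8.
In check: no.
Legal moves: Kg8, Kg7, Kf7, Ke7, Ng6, Nf5, Nf3, Ng2, f7, e7.
Count: 10.

10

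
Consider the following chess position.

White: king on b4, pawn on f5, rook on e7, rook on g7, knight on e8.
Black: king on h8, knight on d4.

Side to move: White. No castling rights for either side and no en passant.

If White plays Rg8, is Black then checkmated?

no

After Rg8: black king on h8; in check: yes, from the white rook on g8.
Black has 1 legal reply: Kxg8.
In check but a legal move exists → not checkmate.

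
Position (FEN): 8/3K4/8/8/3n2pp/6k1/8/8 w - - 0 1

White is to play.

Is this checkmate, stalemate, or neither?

White to move; white king on d7.
In check: no.
Legal moves for White: Ke8, Kd8, Kc8, Ke7, Kc7, Kd6.
White has 6 legal moves and is not in check → neither.

neither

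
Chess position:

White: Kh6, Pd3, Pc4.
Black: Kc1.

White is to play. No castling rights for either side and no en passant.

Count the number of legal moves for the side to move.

7

White to move; king on h6.
In check: no.
Legal moves: Kh7, Kg7, Kg6, Kh5, Kg5, c5, d4.
Count: 7.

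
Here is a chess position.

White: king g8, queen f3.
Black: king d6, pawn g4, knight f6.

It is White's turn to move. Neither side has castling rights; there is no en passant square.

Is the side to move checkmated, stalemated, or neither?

White to move; white king on g8.
In check: yes, from the black knight on f6.
King squares — f7: available; g7: available; h7: attacked by Nf6; f8: available; h8: available.
Legal moves for White: Kh8, Kf8, Kg7, Kf7, Qxf6+.
White is in check but has 5 legal moves → neither.

neither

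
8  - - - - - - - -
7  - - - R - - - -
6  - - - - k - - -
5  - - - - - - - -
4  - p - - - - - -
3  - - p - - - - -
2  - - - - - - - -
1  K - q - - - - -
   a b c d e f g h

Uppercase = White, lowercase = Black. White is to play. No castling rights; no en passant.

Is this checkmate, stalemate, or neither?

White to move; white king on a1.
In check: yes, from the black queen on c1.
King squares — b1: attacked by Qc1; a2: available; b2: attacked by Qc1.
Legal moves for White: Ka2.
White is in check but has 1 legal move → neither.

neither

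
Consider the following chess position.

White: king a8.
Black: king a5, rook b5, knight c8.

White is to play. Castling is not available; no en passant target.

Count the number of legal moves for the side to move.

0

White to move; king on a8.
In check: no.
Legal moves: none.
Count: 0.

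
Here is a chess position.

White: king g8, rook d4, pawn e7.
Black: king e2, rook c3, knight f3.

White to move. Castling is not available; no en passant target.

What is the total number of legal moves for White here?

White to move; king on g8.
In check: no.
Legal moves: Kh8, Kf8, Kh7, Kg7, Kf7, Rd8, Rd7, Rd6, Rd5, Rh4, Rg4, Rf4, Re4+, Rc4, Rb4, Ra4, Rd3, Rd2+, Rd1, e8=Q+, e8=R+, e8=B, e8=N.
Count: 23.

23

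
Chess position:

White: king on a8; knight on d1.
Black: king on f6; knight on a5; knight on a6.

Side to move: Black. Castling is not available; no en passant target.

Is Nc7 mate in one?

no

After Nc7: white king on a8; in check: yes, from the black knight on c7.
White has 2 legal replies: Kb8, Ka7.
In check but a legal move exists → not checkmate.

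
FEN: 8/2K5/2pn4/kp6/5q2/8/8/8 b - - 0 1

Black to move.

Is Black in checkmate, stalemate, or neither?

neither

Black to move; black king on a5.
In check: no.
Legal moves for Black include: Ne8+, Nc8+, Nf7+, Nb7+, Nf5+, Ne4+, Nc4+, Ka6, Kb4, Ka4, Qf8, Qf7+, Qh6, Qf6, Qg5, Qf5, Qe5, Qh4, ... (list truncated; more exist).
Black has legal moves and is not in check → neither.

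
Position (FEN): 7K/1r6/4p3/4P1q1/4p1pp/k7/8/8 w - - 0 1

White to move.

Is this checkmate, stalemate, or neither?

White to move; white king on h8.
In check: no.
King squares — g7: attacked by Qg5; h7: attacked by Rb7; g8: attacked by Qg5.
Legal moves for White: none.
Not in check and no legal moves → stalemate.

stalemate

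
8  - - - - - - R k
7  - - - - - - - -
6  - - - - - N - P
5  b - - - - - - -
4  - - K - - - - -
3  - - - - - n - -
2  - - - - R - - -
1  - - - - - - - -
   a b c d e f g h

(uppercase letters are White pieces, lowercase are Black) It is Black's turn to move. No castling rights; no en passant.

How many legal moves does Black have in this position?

Black to move; king on h8.
In check: yes, from the white rook on g8.
Legal moves: none.
Count: 0.

0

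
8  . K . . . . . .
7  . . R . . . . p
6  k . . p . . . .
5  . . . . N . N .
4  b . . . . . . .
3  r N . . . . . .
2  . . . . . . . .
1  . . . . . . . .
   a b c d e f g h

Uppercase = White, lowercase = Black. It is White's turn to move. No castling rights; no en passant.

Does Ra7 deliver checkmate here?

no

After Ra7: black king on a6; in check: yes, from the white rook on a7.
Black has 2 legal replies: Kb6, Kb5.
In check but a legal move exists → not checkmate.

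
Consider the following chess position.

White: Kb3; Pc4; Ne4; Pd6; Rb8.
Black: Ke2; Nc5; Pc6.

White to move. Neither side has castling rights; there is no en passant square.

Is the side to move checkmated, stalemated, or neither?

White to move; white king on b3.
In check: yes, from the black knight on c5.
Legal moves for White: Kb4, Kc3, Ka3, Kc2, Kb2, Ka2, Nxc5.
White is in check but has 7 legal moves → neither.

neither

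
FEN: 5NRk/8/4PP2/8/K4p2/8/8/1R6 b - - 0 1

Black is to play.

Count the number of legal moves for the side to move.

1

Black to move; king on h8.
In check: yes, from the white rook on g8.
Legal moves: Kxg8.
Count: 1.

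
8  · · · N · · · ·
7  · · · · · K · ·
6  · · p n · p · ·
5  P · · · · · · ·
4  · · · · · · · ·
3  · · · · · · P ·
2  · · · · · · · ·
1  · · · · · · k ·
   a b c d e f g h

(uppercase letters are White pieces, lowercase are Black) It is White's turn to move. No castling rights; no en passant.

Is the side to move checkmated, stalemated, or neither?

neither

White to move; white king on f7.
In check: yes, from the black knight on d6.
Legal moves for White: Kg8, Kf8, Kg7, Ke7, Kg6, Kxf6, Ke6.
White is in check but has 7 legal moves → neither.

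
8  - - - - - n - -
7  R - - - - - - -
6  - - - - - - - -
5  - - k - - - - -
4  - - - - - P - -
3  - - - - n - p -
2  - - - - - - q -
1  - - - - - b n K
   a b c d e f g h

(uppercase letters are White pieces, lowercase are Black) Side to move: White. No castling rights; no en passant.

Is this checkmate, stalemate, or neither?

White to move; white king on h1.
In check: yes, from the black queen on g2.
King squares — g1: attacked by Qg2; g2: attacked by Bf1; h2: attacked by Qg2.
Legal moves for White: none.
In check with no legal moves → checkmate.

checkmate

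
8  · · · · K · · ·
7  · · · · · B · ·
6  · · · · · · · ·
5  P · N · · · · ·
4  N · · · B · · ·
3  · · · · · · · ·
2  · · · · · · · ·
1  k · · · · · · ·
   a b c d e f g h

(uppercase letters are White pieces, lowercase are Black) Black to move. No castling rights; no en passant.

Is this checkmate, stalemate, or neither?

Black to move; black king on a1.
In check: no.
King squares — b1: attacked by Be4; a2: attacked by Bf7; b2: attacked by Na4.
Legal moves for Black: none.
Not in check and no legal moves → stalemate.

stalemate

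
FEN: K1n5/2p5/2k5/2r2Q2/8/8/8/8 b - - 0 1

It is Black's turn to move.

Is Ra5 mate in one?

no

After Ra5: white king on a8; in check: yes, from the black rook on a5.
White has 2 legal replies: Kb8, Qxa5.
In check but a legal move exists → not checkmate.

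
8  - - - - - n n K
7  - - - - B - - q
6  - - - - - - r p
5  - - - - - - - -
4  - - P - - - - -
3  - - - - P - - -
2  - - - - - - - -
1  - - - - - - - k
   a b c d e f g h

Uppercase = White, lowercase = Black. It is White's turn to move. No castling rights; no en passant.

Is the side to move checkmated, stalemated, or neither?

checkmate

White to move; white king on h8.
In check: yes, from the black queen on h7.
King squares — g7: attacked by Rg6; h7: attacked by Nf8; g8: attacked by Rg6.
Legal moves for White: none.
In check with no legal moves → checkmate.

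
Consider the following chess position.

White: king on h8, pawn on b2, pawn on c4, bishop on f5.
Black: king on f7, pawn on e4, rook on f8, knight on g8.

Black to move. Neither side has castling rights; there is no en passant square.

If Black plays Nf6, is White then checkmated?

After Nf6: white king on h8; in check: yes, from the black rook on f8.
King squares — g7: attacked by Kf7; h7: attacked by Nf6; g8: attacked by Nf6.
White has no legal moves → checkmate.

yes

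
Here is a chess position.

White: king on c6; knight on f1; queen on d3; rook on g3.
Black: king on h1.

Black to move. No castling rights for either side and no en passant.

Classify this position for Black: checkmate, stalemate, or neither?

Black to move; black king on h1.
In check: no.
King squares — g1: attacked by Rg3; g2: attacked by Rg3; h2: attacked by Nf1.
Legal moves for Black: none.
Not in check and no legal moves → stalemate.

stalemate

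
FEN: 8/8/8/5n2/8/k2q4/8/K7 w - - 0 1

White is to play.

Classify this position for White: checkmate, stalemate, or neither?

White to move; white king on a1.
In check: no.
King squares — b1: attacked by Qd3; a2: attacked by Ka3; b2: attacked by Ka3.
Legal moves for White: none.
Not in check and no legal moves → stalemate.

stalemate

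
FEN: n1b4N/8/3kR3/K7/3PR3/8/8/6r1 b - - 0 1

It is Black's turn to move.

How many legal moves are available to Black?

4

Black to move; king on d6.
In check: yes, from the white rook on e6.
Legal moves: Kd7, Kc7, Kd5, Bxe6.
Count: 4.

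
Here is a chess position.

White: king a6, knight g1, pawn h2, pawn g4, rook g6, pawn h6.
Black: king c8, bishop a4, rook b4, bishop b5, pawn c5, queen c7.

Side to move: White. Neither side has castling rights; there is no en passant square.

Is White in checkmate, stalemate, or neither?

White to move; white king on a6.
In check: yes, from the black bishop on b5.
King squares — a5: attacked by Qc7; b5: attacked by Ba4; b6: attacked by Qc7; a7: attacked by Qc7; b7: attacked by Qc7.
Legal moves for White: none.
In check with no legal moves → checkmate.

checkmate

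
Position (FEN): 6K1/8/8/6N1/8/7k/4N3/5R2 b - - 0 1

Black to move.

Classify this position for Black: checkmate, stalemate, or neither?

Black to move; black king on h3.
In check: yes, from the white knight on g5.
Legal moves for Black: Kh4, Kg4, Kh2, Kg2.
Black is in check but has 4 legal moves → neither.

neither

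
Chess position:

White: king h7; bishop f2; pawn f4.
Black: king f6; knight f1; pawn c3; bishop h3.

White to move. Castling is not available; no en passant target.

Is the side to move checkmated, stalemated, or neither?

White to move; white king on h7.
In check: no.
Legal moves for White: Kh8, Kg8, Kh6, Ba7, Bb6, Bc5, Bh4+, Bd4+, Bg3, Be3, Bg1, Be1, f5.
White has 13 legal moves and is not in check → neither.

neither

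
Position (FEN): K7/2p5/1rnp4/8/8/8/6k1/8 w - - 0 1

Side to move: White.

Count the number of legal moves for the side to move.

0

White to move; king on a8.
In check: no.
Legal moves: none.
Count: 0.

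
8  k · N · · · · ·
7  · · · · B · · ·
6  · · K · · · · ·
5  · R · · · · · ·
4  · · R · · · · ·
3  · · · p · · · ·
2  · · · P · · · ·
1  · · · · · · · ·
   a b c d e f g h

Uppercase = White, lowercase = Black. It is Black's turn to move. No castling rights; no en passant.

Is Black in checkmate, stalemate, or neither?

Black to move; black king on a8.
In check: no.
King squares — a7: attacked by Nc8; b7: attacked by Rb5; b8: attacked by Rb5.
Legal moves for Black: none.
Not in check and no legal moves → stalemate.

stalemate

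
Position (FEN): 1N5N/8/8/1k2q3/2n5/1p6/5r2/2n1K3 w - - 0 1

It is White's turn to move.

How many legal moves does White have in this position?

2

White to move; king on e1.
In check: yes, from the black queen on e5.
Legal moves: Kxf2, Kd1.
Count: 2.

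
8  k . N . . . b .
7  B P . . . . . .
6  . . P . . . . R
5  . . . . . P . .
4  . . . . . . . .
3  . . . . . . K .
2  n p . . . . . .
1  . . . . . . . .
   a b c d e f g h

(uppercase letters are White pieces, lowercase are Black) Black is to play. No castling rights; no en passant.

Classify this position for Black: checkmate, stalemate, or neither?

Black to move; black king on a8.
In check: yes, from the white pawn on b7.
King squares — a7: attacked by Nc8; b7: attacked by Pc6; b8: attacked by Ba7.
Legal moves for Black: none.
In check with no legal moves → checkmate.

checkmate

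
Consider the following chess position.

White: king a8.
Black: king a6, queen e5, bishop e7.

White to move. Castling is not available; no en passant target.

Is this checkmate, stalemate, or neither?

stalemate

White to move; white king on a8.
In check: no.
King squares — a7: attacked by Ka6; b7: attacked by Ka6; b8: attacked by Qe5.
Legal moves for White: none.
Not in check and no legal moves → stalemate.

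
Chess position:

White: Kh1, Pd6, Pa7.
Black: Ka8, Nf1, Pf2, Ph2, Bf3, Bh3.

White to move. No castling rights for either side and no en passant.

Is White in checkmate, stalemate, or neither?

White to move; white king on h1.
In check: yes, from the black bishop on f3.
King squares — g1: attacked by Pf2; g2: attacked by Bf3; h2: attacked by Nf1.
Legal moves for White: none.
In check with no legal moves → checkmate.

checkmate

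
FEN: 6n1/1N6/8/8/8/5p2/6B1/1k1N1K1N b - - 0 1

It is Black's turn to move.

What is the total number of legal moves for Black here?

Black to move; king on b1.
In check: no.
Legal moves: Ne7, Nh6, Nf6, Kc2, Ka2, Kc1, Ka1, fxg2+, f2.
Count: 9.

9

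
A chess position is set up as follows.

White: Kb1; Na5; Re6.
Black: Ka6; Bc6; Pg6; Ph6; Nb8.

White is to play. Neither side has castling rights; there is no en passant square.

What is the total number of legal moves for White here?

White to move; king on b1.
In check: no.
Legal moves: Re8, Re7, Rxg6, Rf6, Rd6, Rxc6+, Re5, Re4, Re3, Re2, Re1, Nb7, Nxc6, Nc4, Nb3, Kc2, Kb2, Ka2, Kc1, Ka1.
Count: 20.

20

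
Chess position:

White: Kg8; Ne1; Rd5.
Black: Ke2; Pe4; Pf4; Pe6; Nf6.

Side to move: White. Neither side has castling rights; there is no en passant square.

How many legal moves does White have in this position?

White to move; king on g8.
In check: yes, from the black knight on f6.
Legal moves: Kh8, Kf8, Kg7, Kf7.
Count: 4.

4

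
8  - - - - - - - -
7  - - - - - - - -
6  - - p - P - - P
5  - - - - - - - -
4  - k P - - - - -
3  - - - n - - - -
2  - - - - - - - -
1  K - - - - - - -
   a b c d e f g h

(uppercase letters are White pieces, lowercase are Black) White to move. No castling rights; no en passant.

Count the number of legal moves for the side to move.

White to move; king on a1.
In check: no.
Legal moves: Ka2, Kb1, h7, e7, c5.
Count: 5.

5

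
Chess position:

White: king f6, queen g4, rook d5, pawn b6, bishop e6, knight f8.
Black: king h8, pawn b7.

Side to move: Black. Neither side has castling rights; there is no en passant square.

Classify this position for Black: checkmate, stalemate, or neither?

stalemate

Black to move; black king on h8.
In check: no.
King squares — g7: attacked by Qg4; h7: attacked by Nf8; g8: attacked by Qg4.
Legal moves for Black: none.
Not in check and no legal moves → stalemate.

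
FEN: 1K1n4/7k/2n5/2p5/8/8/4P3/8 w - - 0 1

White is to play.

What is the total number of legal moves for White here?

3

White to move; king on b8.
In check: yes, from the black knight on c6.
Legal moves: Kc8, Ka8, Kc7.
Count: 3.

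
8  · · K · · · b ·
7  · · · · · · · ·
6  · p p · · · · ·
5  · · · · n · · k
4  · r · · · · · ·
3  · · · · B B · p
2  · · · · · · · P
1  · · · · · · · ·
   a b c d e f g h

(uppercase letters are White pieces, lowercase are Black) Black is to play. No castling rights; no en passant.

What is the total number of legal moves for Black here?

5

Black to move; king on h5.
In check: yes, from the white bishop on f3.
Legal moves: Kg6, Kh4, Ng4, Nxf3, Rg4.
Count: 5.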